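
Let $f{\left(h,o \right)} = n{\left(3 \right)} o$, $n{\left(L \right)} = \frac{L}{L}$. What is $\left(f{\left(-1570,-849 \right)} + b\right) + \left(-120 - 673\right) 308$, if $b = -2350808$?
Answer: $-2595901$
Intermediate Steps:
$n{\left(L \right)} = 1$
$f{\left(h,o \right)} = o$ ($f{\left(h,o \right)} = 1 o = o$)
$\left(f{\left(-1570,-849 \right)} + b\right) + \left(-120 - 673\right) 308 = \left(-849 - 2350808\right) + \left(-120 - 673\right) 308 = -2351657 - 244244 = -2595901$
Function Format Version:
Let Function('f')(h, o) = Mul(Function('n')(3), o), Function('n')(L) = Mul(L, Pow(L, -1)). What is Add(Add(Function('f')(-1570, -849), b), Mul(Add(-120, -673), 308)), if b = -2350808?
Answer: -2595901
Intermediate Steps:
Function('n')(L) = 1
Function('f')(h, o) = o (Function('f')(h, o) = Mul(1, o) = o)
Add(Add(Function('f')(-1570, -849), b), Mul(Add(-120, -673), 308)) = Add(Add(-849, -2350808), Mul(Add(-120, -673), 308)) = Add(-2351657, Mul(-793, 308)) = Add(-2351657, -244244) = -2595901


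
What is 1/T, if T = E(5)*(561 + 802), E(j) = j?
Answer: 1/6815 ≈ 0.00014674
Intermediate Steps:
T = 6815 (T = 5*(561 + 802) = 5*1363 = 6815)
1/T = 1/6815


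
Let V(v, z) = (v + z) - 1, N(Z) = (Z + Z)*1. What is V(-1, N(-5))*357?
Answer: -4284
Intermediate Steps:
N(Z) = 2*Z (N(Z) = (2*Z)*1 = 2*Z)
V(v, z) = -1 + v + z
V(-1, N(-5))*357 = (-1 - 1 + 2*(-5))*357 = (-1 - 1 - 10)*357 = -12*357 = -4284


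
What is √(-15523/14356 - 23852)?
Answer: 3*I*√136555402535/7178 ≈ 154.44*I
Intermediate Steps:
√(-15523/14356 - 23852) = √(-342434835/14356) = 3*I*√136555402535/7178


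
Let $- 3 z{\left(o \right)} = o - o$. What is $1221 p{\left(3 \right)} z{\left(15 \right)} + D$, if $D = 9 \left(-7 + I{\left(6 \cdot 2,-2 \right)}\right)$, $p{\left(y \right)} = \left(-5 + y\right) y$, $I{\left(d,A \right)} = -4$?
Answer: $-99$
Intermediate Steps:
$p{\left(y \right)} = y \left(-5 + y\right)$
$D = -99$ ($D = 9 \left(-7 - 4\right) = 9 \left(-11\right) = -99$)
$z{\left(o \right)} = 0$ ($z{\left(o \right)} = - \frac{o - o}{3} = \left(- \frac{1}{3}\right) 0 = 0$)
$1221 p{\left(3 \right)} z{\left(15 \right)} + D = 1221 \cdot 3 \left(-5 + 3\right) 0 - 99 = 1221 \cdot 3 \left(-2\right) 0 - 99 = 1221 \left(\left(-6\right) 0\right) - 99 = 1221 \cdot 0 - 99 = 0 - 99 = -99$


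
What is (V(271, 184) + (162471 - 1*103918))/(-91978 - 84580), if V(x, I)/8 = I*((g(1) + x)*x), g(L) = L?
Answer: -108562617/176558 ≈ -614.88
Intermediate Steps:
V(x, I) = 8*I*x*(1 + x) (V(x, I) = 8*(I*((1 + x)*x)) = 8*(I*(x*(1 + x))) = 8*(I*x*(1 + x)) = 8*I*x*(1 + x))
(V(271, 184) + (162471 - 1*103918))/(-91978 - 84580) = (8*184*271*(1 + 271) + (162471 - 1*103918))/(-91978 - 84580) = (8*184*271*272 + (162471 - 103918))/(-176558) = (108504064 + 58553)*(-1/176558) = 108562617*(-1/176558) = -108562617/176558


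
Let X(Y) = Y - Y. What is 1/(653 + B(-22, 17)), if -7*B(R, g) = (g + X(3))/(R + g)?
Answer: 35/22872 ≈ 0.0015303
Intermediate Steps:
X(Y) = 0
B(R, g) = -g/(7*(R + g)) (B(R, g) = -(g + 0)/(7*(R + g)) = -g/(7*(R + g)))
1/(653 + B(-22, 17)) = 1/(653 - 1*17/(7*(-22) + 7*17)) = 1/(653 - 1*17/(-154 + 119)) = 1/(653 - 1*17/(-35)) = 1/(653 - 1*17*(-1/35)) = 1/(653 + 17/35) = 1/(22872/35) = 35/22872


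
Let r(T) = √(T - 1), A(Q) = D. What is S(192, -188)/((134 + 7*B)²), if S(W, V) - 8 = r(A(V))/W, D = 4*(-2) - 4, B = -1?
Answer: 8/16129 + I*√13/3096768 ≈ 0.000496 + 1.1643e-6*I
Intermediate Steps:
D = -12 (D = -8 - 4 = -12)
A(Q) = -12
r(T) = √(-1 + T)
S(W, V) = 8 + I*√13/W (S(W, V) = 8 + √(-1 - 12)/W = 8 + √(-13)/W = 8 + (I*√13)/W = 8 + I*√13/W)
S(192, -188)/((134 + 7*B)²) = (8 + I*√13/192)/((134 + 7*(-1))²) = (8 + I*√13*(1/192))/((134 - 7)²) = (8 + I*√13/192)/(127²) = (8 + I*√13/192)/16129 = (8 + I*√13/192)*(1/16129) = 8/16129 + I*√13/3096768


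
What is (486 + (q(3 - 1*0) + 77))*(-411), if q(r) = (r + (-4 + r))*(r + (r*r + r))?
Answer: -243723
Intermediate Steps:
q(r) = (-4 + 2*r)*(r² + 2*r) (q(r) = (-4 + 2*r)*(r + (r² + r)) = (-4 + 2*r)*(r + (r + r²)) = (-4 + 2*r)*(r² + 2*r))
(486 + (q(3 - 1*0) + 77))*(-411) = (486 + (2*(3 - 1*0)*(-4 + (3 - 1*0)²) + 77))*(-411) = (486 + (2*(3 + 0)*(-4 + (3 + 0)²) + 77))*(-411) = (486 + (2*3*(-4 + 3²) + 77))*(-411) = (486 + (2*3*(-4 + 9) + 77))*(-411) = (486 + (2*3*5 + 77))*(-411) = (486 + (30 + 77))*(-411) = (486 + 107)*(-411) = 593*(-411) = -243723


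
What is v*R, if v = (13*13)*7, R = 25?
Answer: 29575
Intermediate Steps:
v = 1183 (v = 169*7 = 1183)
v*R = 1183*25 = 29575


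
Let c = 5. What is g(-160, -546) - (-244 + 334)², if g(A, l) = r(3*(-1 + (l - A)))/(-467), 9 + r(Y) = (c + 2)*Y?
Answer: -3774564/467 ≈ -8082.6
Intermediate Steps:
r(Y) = -9 + 7*Y (r(Y) = -9 + (5 + 2)*Y = -9 + 7*Y)
g(A, l) = 30/467 - 21*l/467 + 21*A/467 (g(A, l) = (-9 + 7*(3*(-1 + (l - A))))/(-467) = (-9 + 7*(3*(-1 + l - A)))*(-1/467) = (-9 + 7*(-3 - 3*A + 3*l))*(-1/467) = (-9 + (-21 - 21*A + 21*l))*(-1/467) = (-30 - 21*A + 21*l)*(-1/467) = 30/467 - 21*l/467 + 21*A/467)
g(-160, -546) - (-244 + 334)² = (30/467 - 21/467*(-546) + (21/467)*(-160)) - (-244 + 334)² = (30/467 + 11466/467 - 3360/467) - 1*90² = 8136/467 - 1*8100 = 8136/467 - 8100 = -3774564/467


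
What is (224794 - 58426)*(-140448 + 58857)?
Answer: -13574131488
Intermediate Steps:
(224794 - 58426)*(-140448 + 58857) = 166368*(-81591) = -13574131488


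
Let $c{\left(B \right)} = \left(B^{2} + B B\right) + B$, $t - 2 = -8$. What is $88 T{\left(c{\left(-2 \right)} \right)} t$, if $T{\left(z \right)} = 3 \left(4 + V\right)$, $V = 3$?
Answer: $-11088$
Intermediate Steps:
$t = -6$ ($t = 2 - 8 = -6$)
$c{\left(B \right)} = B + 2 B^{2}$ ($c{\left(B \right)} = \left(B^{2} + B^{2}\right) + B = 2 B^{2} + B = B + 2 B^{2}$)
$T{\left(z \right)} = 21$ ($T{\left(z \right)} = 3 \left(4 + 3\right) = 3 \cdot 7 = 21$)
$88 T{\left(c{\left(-2 \right)} \right)} t = 88 \cdot 21 \left(-6\right) = 1848 \left(-6\right) = -11088$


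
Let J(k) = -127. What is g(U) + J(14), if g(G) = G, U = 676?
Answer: 549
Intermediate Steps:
g(U) + J(14) = 676 - 127 = 549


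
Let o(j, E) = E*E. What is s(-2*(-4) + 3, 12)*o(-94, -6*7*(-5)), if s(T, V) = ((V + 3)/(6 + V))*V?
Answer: 441000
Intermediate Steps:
o(j, E) = E**2
s(T, V) = V*(3 + V)/(6 + V) (s(T, V) = ((3 + V)/(6 + V))*V = V*(3 + V)/(6 + V))
s(-2*(-4) + 3, 12)*o(-94, -6*7*(-5)) = (12*(3 + 12)/(6 + 12))*(-6*7*(-5))**2 = (12*15/18)*(-42*(-5))**2 = (12*(1/18)*15)*210**2 = 10*44100 = 441000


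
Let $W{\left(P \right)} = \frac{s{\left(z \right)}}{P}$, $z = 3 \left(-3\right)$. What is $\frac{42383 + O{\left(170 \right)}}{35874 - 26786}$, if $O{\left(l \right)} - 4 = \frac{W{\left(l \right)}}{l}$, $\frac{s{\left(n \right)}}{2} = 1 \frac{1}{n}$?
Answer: $\frac{5512429349}{1181894400} \approx 4.6641$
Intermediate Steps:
$z = -9$
$s{\left(n \right)} = \frac{2}{n}$ ($s{\left(n \right)} = 2 \cdot 1 \frac{1}{n} = \frac{2}{n}$)
$W{\left(P \right)} = - \frac{2}{9 P}$ ($W{\left(P \right)} = \frac{2 \frac{1}{-9}}{P} = \frac{2 \left(- \frac{1}{9}\right)}{P} = - \frac{2}{9 P}$)
$O{\left(l \right)} = 4 - \frac{2}{9 l^{2}}$ ($O{\left(l \right)} = 4 + \frac{\left(- \frac{2}{9}\right) \frac{1}{l}}{l} = 4 - \frac{2}{9 l^{2}}$)
$\frac{42383 + O{\left(170 \right)}}{35874 - 26786} = \frac{42383 + \left(4 - \frac{2}{9 \cdot 28900}\right)}{35874 - 26786} = \frac{42383 + \left(4 - \frac{1}{130050}\right)}{9088} = \left(42383 + \left(4 - \frac{1}{130050}\right)\right) \frac{1}{9088} = \left(42383 + \frac{520199}{130050}\right) \frac{1}{9088} = \frac{5512429349}{130050} \cdot \frac{1}{9088} = \frac{5512429349}{1181894400}$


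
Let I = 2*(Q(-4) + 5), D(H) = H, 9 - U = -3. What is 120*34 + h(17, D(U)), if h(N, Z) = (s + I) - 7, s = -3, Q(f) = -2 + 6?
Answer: 4088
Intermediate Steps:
U = 12 (U = 9 - 1*(-3) = 9 + 3 = 12)
Q(f) = 4
I = 18 (I = 2*(4 + 5) = 2*9 = 18)
h(N, Z) = 8 (h(N, Z) = (-3 + 18) - 7 = 15 - 7 = 8)
120*34 + h(17, D(U)) = 120*34 + 8 = 4080 + 8 = 4088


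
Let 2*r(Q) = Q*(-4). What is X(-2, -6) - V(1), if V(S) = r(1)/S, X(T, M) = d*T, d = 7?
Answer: -12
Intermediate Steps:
r(Q) = -2*Q (r(Q) = (Q*(-4))/2 = (-4*Q)/2 = -2*Q)
X(T, M) = 7*T
V(S) = -2/S (V(S) = (-2*1)/S = -2/S)
X(-2, -6) - V(1) = 7*(-2) - (-2)/1 = -14 - (-2) = -14 - 1*(-2) = -14 + 2 = -12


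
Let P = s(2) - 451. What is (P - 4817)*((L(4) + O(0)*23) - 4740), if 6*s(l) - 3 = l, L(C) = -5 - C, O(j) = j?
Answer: 50027549/2 ≈ 2.5014e+7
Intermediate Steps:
s(l) = ½ + l/6
P = -2701/6 (P = (½ + (⅙)*2) - 451 = (½ + ⅓) - 451 = ⅚ - 451 = -2701/6 ≈ -450.17)
(P - 4817)*((L(4) + O(0)*23) - 4740) = (-2701/6 - 4817)*(((-5 - 1*4) + 0*23) - 4740) = -31603*(((-5 - 4) + 0) - 4740)/6 = -31603*((-9 + 0) - 4740)/6 = -31603*(-9 - 4740)/6 = -31603/6*(-4749) = 50027549/2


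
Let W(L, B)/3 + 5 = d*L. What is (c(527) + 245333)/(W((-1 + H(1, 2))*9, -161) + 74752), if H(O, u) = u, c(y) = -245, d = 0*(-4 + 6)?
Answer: 245088/74737 ≈ 3.2793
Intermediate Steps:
d = 0 (d = 0*2 = 0)
W(L, B) = -15 (W(L, B) = -15 + 3*(0*L) = -15 + 3*0 = -15 + 0 = -15)
(c(527) + 245333)/(W((-1 + H(1, 2))*9, -161) + 74752) = (-245 + 245333)/(-15 + 74752) = 245088/74737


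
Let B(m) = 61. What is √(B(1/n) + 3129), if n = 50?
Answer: √3190 ≈ 56.480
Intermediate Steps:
√(B(1/n) + 3129) = √(61 + 3129) = √3190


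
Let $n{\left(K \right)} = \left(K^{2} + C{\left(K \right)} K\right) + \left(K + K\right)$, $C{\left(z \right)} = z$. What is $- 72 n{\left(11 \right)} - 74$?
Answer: $-19082$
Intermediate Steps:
$n{\left(K \right)} = 2 K + 2 K^{2}$ ($n{\left(K \right)} = \left(K^{2} + K K\right) + \left(K + K\right) = \left(K^{2} + K^{2}\right) + 2 K = 2 K^{2} + 2 K = 2 K + 2 K^{2}$)
$- 72 n{\left(11 \right)} - 74 = - 72 \cdot 2 \cdot 11 \left(1 + 11\right) - 74 = - 72 \cdot 2 \cdot 11 \cdot 12 - 74 = \left(-72\right) 264 - 74 = -19008 - 74 = -19082$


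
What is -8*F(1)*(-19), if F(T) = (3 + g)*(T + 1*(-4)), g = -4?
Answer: 456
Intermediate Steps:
F(T) = 4 - T (F(T) = (3 - 4)*(T + 1*(-4)) = -(T - 4) = -(-4 + T) = 4 - T)
-8*F(1)*(-19) = -8*(4 - 1*1)*(-19) = -8*(4 - 1)*(-19) = -8*3*(-19) = -24*(-19) = 456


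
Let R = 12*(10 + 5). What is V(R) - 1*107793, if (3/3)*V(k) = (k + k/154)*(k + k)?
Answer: -3278061/77 ≈ -42572.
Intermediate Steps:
R = 180 (R = 12*15 = 180)
V(k) = 155*k**2/77 (V(k) = (k + k/154)*(k + k) = (k + k*(1/154))*(2*k) = (k + k/154)*(2*k) = (155*k/154)*(2*k) = 155*k**2/77)
V(R) - 1*107793 = (155/77)*180**2 - 1*107793 = (155/77)*32400 - 107793 = 5022000/77 - 107793 = -3278061/77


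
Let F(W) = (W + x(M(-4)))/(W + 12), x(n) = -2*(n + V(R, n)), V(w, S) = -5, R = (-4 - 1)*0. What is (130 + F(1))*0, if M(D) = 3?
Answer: 0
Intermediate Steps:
R = 0 (R = -5*0 = 0)
x(n) = 10 - 2*n (x(n) = -2*(n - 5) = -2*(-5 + n) = 10 - 2*n)
F(W) = (4 + W)/(12 + W) (F(W) = (W + (10 - 2*3))/(W + 12) = (W + (10 - 6))/(12 + W) = (W + 4)/(12 + W) = (4 + W)/(12 + W))
(130 + F(1))*0 = (130 + (4 + 1)/(12 + 1))*0 = (130 + 5/13)*0 = (1695/13)*0 = 0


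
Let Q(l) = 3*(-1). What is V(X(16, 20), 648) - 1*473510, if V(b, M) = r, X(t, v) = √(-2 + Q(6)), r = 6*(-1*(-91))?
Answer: -472964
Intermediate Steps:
Q(l) = -3
r = 546 (r = 6*91 = 546)
X(t, v) = I*√5 (X(t, v) = √(-2 - 3) = √(-5) = I*√5)
V(b, M) = 546
V(X(16, 20), 648) - 1*473510 = 546 - 1*473510 = 546 - 473510 = -472964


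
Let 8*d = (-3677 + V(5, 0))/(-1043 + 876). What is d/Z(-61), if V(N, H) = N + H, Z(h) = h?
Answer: -459/10187 ≈ -0.045057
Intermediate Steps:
V(N, H) = H + N
d = 459/167 (d = ((-3677 + (0 + 5))/(-1043 + 876))/8 = ((-3677 + 5)/(-167))/8 = (-3672*(-1/167))/8 = (1/8)*(3672/167) = 459/167 ≈ 2.7485)
d/Z(-61) = (459/167)/(-61) = (459/167)*(-1/61) = -459/10187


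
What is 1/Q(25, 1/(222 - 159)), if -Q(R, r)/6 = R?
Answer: -1/150 ≈ -0.0066667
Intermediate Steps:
Q(R, r) = -6*R
1/Q(25, 1/(222 - 159)) = 1/(-6*25) = 1/(-150) = -1/150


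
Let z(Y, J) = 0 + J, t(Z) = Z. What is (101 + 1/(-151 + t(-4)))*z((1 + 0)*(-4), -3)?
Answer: -46962/155 ≈ -302.98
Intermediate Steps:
z(Y, J) = J
(101 + 1/(-151 + t(-4)))*z((1 + 0)*(-4), -3) = (101 + 1/(-151 - 4))*(-3) = (101 + 1/(-155))*(-3) = (101 - 1/155)*(-3) = (15654/155)*(-3) = -46962/155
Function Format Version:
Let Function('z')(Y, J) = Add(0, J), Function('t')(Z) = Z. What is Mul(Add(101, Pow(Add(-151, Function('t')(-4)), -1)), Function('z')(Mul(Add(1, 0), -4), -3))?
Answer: Rational(-46962, 155) ≈ -302.98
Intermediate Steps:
Function('z')(Y, J) = J
Mul(Add(101, Pow(Add(-151, Function('t')(-4)), -1)), Function('z')(Mul(Add(1, 0), -4), -3)) = Mul(Add(101, Pow(Add(-151, -4), -1)), -3) = Mul(Add(101, Pow(-155, -1)), -3) = Mul(Add(101, Rational(-1, 155)), -3) = Mul(Rational(15654, 155), -3) = Rational(-46962, 155)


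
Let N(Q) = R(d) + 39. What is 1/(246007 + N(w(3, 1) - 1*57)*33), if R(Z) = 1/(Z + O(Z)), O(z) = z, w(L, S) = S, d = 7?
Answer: 14/3462149 ≈ 4.0437e-6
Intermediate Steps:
R(Z) = 1/(2*Z) (R(Z) = 1/(Z + Z) = 1/(2*Z))
N(Q) = 547/14 (N(Q) = (½)/7 + 39 = (½)*(⅐) + 39 = 1/14 + 39 = 547/14)
1/(246007 + N(w(3, 1) - 1*57)*33) = 1/(246007 + (547/14)*33) = 1/(246007 + 18051/14) = 1/(3462149/14) = 14/3462149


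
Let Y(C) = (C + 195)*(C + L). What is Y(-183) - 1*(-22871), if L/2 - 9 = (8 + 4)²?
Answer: 24347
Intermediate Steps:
L = 306 (L = 18 + 2*(8 + 4)² = 18 + 2*12² = 18 + 2*144 = 18 + 288 = 306)
Y(C) = (195 + C)*(306 + C) (Y(C) = (C + 195)*(C + 306) = (195 + C)*(306 + C))
Y(-183) - 1*(-22871) = (59670 + (-183)² + 501*(-183)) - 1*(-22871) = (59670 + 33489 - 91683) + 22871 = 1476 + 22871 = 24347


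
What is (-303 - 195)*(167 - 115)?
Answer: -25896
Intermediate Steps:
(-303 - 195)*(167 - 115) = -498*52 = -25896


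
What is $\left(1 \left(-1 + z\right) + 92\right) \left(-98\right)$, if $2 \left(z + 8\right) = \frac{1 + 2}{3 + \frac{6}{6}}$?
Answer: $- \frac{32683}{4} \approx -8170.8$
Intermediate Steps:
$z = - \frac{61}{8}$ ($z = -8 + \frac{\left(1 + 2\right) \frac{1}{3 + \frac{6}{6}}}{2} = -8 + \frac{3 \frac{1}{3 + 6 \cdot \frac{1}{6}}}{2} = -8 + \frac{3 \frac{1}{3 + 1}}{2} = -8 + \frac{3 \cdot \frac{1}{4}}{2} = -8 + \frac{1}{2} \cdot \frac{3}{4} = -8 + \frac{3}{8} = - \frac{61}{8} \approx -7.625$)
$\left(1 \left(-1 + z\right) + 92\right) \left(-98\right) = \left(1 \left(-1 - \frac{61}{8}\right) + 92\right) \left(-98\right) = \left(1 \left(- \frac{69}{8}\right) + 92\right) \left(-98\right) = \left(- \frac{69}{8} + 92\right) \left(-98\right) = \frac{667}{8} \left(-98\right) = - \frac{32683}{4}$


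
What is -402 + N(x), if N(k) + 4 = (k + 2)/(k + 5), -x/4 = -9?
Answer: -16608/41 ≈ -405.07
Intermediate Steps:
x = 36 (x = -4*(-9) = 36)
N(k) = -4 + (2 + k)/(5 + k) (N(k) = -4 + (k + 2)/(k + 5) = -4 + (2 + k)/(5 + k))
-402 + N(x) = -402 + 3*(-6 - 1*36)/(5 + 36) = -402 + 3*(-6 - 36)/41 = -402 + 3*(1/41)*(-42) = -402 - 126/41 = -16608/41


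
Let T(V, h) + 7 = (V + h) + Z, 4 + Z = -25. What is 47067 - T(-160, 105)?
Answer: 47158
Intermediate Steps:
Z = -29 (Z = -4 - 25 = -29)
T(V, h) = -36 + V + h (T(V, h) = -7 + ((V + h) - 29) = -7 + (-29 + V + h) = -36 + V + h)
47067 - T(-160, 105) = 47067 - (-36 - 160 + 105) = 47067 - 1*(-91) = 47067 + 91 = 47158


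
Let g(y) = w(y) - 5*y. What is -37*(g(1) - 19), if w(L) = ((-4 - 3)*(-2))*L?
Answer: 370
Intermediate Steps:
w(L) = 14*L (w(L) = (-7*(-2))*L = 14*L)
g(y) = 9*y (g(y) = 14*y - 5*y = 9*y)
-37*(g(1) - 19) = -37*(9*1 - 19) = -37*(9 - 19) = -37*(-10) = 370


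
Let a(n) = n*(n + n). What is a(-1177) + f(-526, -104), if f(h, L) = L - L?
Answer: 2770658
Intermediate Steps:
f(h, L) = 0
a(n) = 2*n² (a(n) = n*(2*n) = 2*n²)
a(-1177) + f(-526, -104) = 2*(-1177)² + 0 = 2*1385329 + 0 = 2770658 + 0 = 2770658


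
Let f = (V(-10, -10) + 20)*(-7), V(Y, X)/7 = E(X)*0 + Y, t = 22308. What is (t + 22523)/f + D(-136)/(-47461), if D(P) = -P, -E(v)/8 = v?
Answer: 2127676491/16611350 ≈ 128.09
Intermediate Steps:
E(v) = -8*v
V(Y, X) = 7*Y (V(Y, X) = 7*(-8*X*0 + Y) = 7*(0 + Y) = 7*Y)
f = 350 (f = (7*(-10) + 20)*(-7) = (-70 + 20)*(-7) = -50*(-7) = 350)
(t + 22523)/f + D(-136)/(-47461) = (22308 + 22523)/350 - 1*(-136)/(-47461) = 44831*(1/350) + 136*(-1/47461) = 44831/350 - 136/47461 = 2127676491/16611350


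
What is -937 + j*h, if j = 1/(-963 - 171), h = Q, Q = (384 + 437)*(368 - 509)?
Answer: -315599/378 ≈ -834.92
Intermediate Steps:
Q = -115761 (Q = 821*(-141) = -115761)
h = -115761
j = -1/1134 (j = 1/(-1134) = -1/1134 ≈ -0.00088183)
-937 + j*h = -937 - 1/1134*(-115761) = -937 + 38587/378 = -315599/378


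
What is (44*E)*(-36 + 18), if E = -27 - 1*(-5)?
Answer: 17424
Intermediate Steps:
E = -22 (E = -27 + 5 = -22)
(44*E)*(-36 + 18) = (44*(-22))*(-36 + 18) = -968*(-18) = 17424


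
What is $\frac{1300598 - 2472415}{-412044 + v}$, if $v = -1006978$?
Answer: $\frac{1171817}{1419022} \approx 0.82579$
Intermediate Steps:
$\frac{1300598 - 2472415}{-412044 + v} = \frac{1300598 - 2472415}{-412044 - 1006978} = \frac{1300598 - 2472415}{-1419022} = \left(1300598 - 2472415\right) \left(- \frac{1}{1419022}\right) = \left(-1171817\right) \left(- \frac{1}{1419022}\right) = \frac{1171817}{1419022}$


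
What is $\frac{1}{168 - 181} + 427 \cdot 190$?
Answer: $\frac{1054689}{13} \approx 81130.0$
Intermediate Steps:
$\frac{1}{168 - 181} + 427 \cdot 190 = \frac{1}{-13} + 81130 = - \frac{1}{13} + 81130 = \frac{1054689}{13}$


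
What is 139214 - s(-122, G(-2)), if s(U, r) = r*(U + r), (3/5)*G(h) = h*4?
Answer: 1236686/9 ≈ 1.3741e+5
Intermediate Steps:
G(h) = 20*h/3 (G(h) = 5*(h*4)/3 = 5*(4*h)/3 = 20*h/3)
139214 - s(-122, G(-2)) = 139214 - (20/3)*(-2)*(-122 + (20/3)*(-2)) = 139214 - (-40)*(-122 - 40/3)/3 = 139214 - (-40)*(-406)/(3*3) = 139214 - 1*16240/9 = 139214 - 16240/9 = 1236686/9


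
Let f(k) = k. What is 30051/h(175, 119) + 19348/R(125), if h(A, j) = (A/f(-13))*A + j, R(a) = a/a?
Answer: 80315783/4154 ≈ 19335.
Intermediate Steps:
R(a) = 1
h(A, j) = j - A²/13 (h(A, j) = (A/(-13))*A + j = (A*(-1/13))*A + j = (-A/13)*A + j = -A²/13 + j = j - A²/13)
30051/h(175, 119) + 19348/R(125) = 30051/(119 - 1/13*175²) + 19348/1 = 30051/(119 - 1/13*30625) + 19348*1 = 30051/(119 - 30625/13) + 19348 = 30051/(-29078/13) + 19348 = 30051*(-13/29078) + 19348 = -55809/4154 + 19348 = 80315783/4154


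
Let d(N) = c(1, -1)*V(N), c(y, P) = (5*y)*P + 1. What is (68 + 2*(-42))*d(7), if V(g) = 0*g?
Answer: 0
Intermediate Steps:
V(g) = 0
c(y, P) = 1 + 5*P*y (c(y, P) = 5*P*y + 1 = 1 + 5*P*y)
d(N) = 0 (d(N) = (1 + 5*(-1)*1)*0 = (1 - 5)*0 = -4*0 = 0)
(68 + 2*(-42))*d(7) = (68 + 2*(-42))*0 = (68 - 84)*0 = -16*0 = 0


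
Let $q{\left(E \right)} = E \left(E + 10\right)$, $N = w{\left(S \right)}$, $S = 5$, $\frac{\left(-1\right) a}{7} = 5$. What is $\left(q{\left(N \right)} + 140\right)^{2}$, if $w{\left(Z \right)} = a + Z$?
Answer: $547600$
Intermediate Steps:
$a = -35$ ($a = \left(-7\right) 5 = -35$)
$w{\left(Z \right)} = -35 + Z$
$N = -30$ ($N = -35 + 5 = -30$)
$q{\left(E \right)} = E \left(10 + E\right)$
$\left(q{\left(N \right)} + 140\right)^{2} = \left(- 30 \left(10 - 30\right) + 140\right)^{2} = \left(\left(-30\right) \left(-20\right) + 140\right)^{2} = \left(600 + 140\right)^{2} = 740^{2} = 547600$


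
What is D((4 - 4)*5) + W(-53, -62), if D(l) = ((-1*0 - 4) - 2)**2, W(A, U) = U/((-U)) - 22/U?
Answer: 1096/31 ≈ 35.355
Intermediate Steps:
W(A, U) = -1 - 22/U (W(A, U) = U*(-1/U) - 22/U = -1 - 22/U)
D(l) = 36 (D(l) = ((0 - 4) - 2)**2 = (-4 - 2)**2 = (-6)**2 = 36)
D((4 - 4)*5) + W(-53, -62) = 36 + (-22 - 1*(-62))/(-62) = 36 - (-22 + 62)/62 = 36 - 1/62*40 = 36 - 20/31 = 1096/31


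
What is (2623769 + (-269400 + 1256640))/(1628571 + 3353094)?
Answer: 3611009/4981665 ≈ 0.72486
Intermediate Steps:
(2623769 + (-269400 + 1256640))/(1628571 + 3353094) = (2623769 + 987240)/4981665 = 3611009*(1/4981665) = 3611009/4981665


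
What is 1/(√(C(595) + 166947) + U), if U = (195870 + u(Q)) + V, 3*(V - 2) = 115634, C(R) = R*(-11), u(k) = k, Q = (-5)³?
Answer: 2108625/494031822007 - 9*√160402/494031822007 ≈ 4.2609e-6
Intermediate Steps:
Q = -125
C(R) = -11*R
V = 115640/3 (V = 2 + (⅓)*115634 = 2 + 115634/3 = 115640/3 ≈ 38547.)
U = 702875/3 (U = (195870 - 125) + 115640/3 = 195745 + 115640/3 = 702875/3 ≈ 2.3429e+5)
1/(√(C(595) + 166947) + U) = 1/(√(-11*595 + 166947) + 702875/3) = 1/(√(-6545 + 166947) + 702875/3) = 1/(√160402 + 702875/3) = 1/(702875/3 + √160402)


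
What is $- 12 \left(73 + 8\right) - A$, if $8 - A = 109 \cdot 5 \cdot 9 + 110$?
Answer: $4035$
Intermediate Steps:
$A = -5007$ ($A = 8 - \left(109 \cdot 5 \cdot 9 + 110\right) = 8 - \left(109 \cdot 45 + 110\right) = 8 - \left(4905 + 110\right) = 8 - 5015 = -5007$)
$- 12 \left(73 + 8\right) - A = - 12 \left(73 + 8\right) - -5007 = \left(-12\right) 81 + 5007 = -972 + 5007 = 4035$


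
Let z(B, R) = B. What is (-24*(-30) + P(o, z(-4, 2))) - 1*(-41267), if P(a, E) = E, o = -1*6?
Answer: 41983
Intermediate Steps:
o = -6
(-24*(-30) + P(o, z(-4, 2))) - 1*(-41267) = (-24*(-30) - 4) - 1*(-41267) = (720 - 4) + 41267 = 716 + 41267 = 41983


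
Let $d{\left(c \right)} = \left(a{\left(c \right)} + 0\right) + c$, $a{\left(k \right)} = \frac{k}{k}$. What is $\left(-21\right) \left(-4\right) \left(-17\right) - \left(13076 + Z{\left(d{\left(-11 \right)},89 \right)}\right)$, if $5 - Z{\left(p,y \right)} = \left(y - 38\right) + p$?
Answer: $-14468$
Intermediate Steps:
$a{\left(k \right)} = 1$
$d{\left(c \right)} = 1 + c$ ($d{\left(c \right)} = \left(1 + 0\right) + c = 1 + c$)
$Z{\left(p,y \right)} = 43 - p - y$ ($Z{\left(p,y \right)} = 5 - \left(\left(y - 38\right) + p\right) = 5 - \left(\left(-38 + y\right) + p\right) = 5 - \left(-38 + p + y\right) = 43 - p - y$)
$\left(-21\right) \left(-4\right) \left(-17\right) - \left(13076 + Z{\left(d{\left(-11 \right)},89 \right)}\right) = \left(-21\right) \left(-4\right) \left(-17\right) - \left(13076 - 36\right) = 84 \left(-17\right) - \left(13076 - 36\right) = -1428 - \left(13076 + \left(43 + 10 - 89\right)\right) = -1428 - \left(13076 - 36\right) = -1428 - 13040 = -14468$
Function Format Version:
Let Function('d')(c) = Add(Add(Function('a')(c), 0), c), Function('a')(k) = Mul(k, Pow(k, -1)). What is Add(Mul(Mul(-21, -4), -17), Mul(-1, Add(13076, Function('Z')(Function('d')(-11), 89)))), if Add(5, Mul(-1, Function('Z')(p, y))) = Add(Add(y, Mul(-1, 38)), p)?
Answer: -14468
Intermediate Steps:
Function('a')(k) = 1
Function('d')(c) = Add(1, c) (Function('d')(c) = Add(Add(1, 0), c) = Add(1, c))
Function('Z')(p, y) = Add(43, Mul(-1, p), Mul(-1, y)) (Function('Z')(p, y) = Add(5, Mul(-1, Add(Add(y, Mul(-1, 38)), p))) = Add(5, Mul(-1, Add(Add(y, -38), p))) = Add(5, Mul(-1, Add(Add(-38, y), p))) = Add(5, Mul(-1, Add(-38, p, y))) = Add(5, Add(38, Mul(-1, p), Mul(-1, y))) = Add(43, Mul(-1, p), Mul(-1, y)))
Add(Mul(Mul(-21, -4), -17), Mul(-1, Add(13076, Function('Z')(Function('d')(-11), 89)))) = Add(Mul(Mul(-21, -4), -17), Mul(-1, Add(13076, Add(43, Mul(-1, Add(1, -11)), Mul(-1, 89))))) = Add(Mul(84, -17), Mul(-1, Add(13076, Add(43, Mul(-1, -10), -89)))) = Add(-1428, Mul(-1, Add(13076, Add(43, 10, -89)))) = Add(-1428, Mul(-1, Add(13076, -36))) = Add(-1428, Mul(-1, 13040)) = Add(-1428, -13040) = -14468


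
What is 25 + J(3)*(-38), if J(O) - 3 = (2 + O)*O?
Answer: -659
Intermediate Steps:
J(O) = 3 + O*(2 + O) (J(O) = 3 + (2 + O)*O = 3 + O*(2 + O))
25 + J(3)*(-38) = 25 + (3 + 3² + 2*3)*(-38) = 25 + (3 + 9 + 6)*(-38) = 25 + 18*(-38) = 25 - 684 = -659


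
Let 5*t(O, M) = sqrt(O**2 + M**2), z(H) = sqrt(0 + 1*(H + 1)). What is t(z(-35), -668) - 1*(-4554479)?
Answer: 4554479 + sqrt(446190)/5 ≈ 4.5546e+6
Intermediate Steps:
z(H) = sqrt(1 + H) (z(H) = sqrt(0 + 1*(1 + H)) = sqrt(0 + (1 + H)) = sqrt(1 + H))
t(O, M) = sqrt(M**2 + O**2)/5 (t(O, M) = sqrt(O**2 + M**2)/5 = sqrt(M**2 + O**2)/5)
t(z(-35), -668) - 1*(-4554479) = sqrt((-668)**2 + (sqrt(1 - 35))**2)/5 - 1*(-4554479) = sqrt(446224 + (sqrt(-34))**2)/5 + 4554479 = sqrt(446224 + (I*sqrt(34))**2)/5 + 4554479 = sqrt(446224 - 34)/5 + 4554479 = sqrt(446190)/5 + 4554479 = 4554479 + sqrt(446190)/5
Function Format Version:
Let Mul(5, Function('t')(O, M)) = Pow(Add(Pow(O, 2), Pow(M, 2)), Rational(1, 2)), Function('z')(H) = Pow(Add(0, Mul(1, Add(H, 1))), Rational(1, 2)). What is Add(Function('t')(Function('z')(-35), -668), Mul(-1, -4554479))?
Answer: Add(4554479, Mul(Rational(1, 5), Pow(446190, Rational(1, 2)))) ≈ 4.5546e+6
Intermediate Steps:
Function('z')(H) = Pow(Add(1, H), Rational(1, 2)) (Function('z')(H) = Pow(Add(0, Mul(1, Add(1, H))), Rational(1, 2)) = Pow(Add(0, Add(1, H)), Rational(1, 2)) = Pow(Add(1, H), Rational(1, 2)))
Function('t')(O, M) = Mul(Rational(1, 5), Pow(Add(Pow(M, 2), Pow(O, 2)), Rational(1, 2))) (Function('t')(O, M) = Mul(Rational(1, 5), Pow(Add(Pow(O, 2), Pow(M, 2)), Rational(1, 2))) = Mul(Rational(1, 5), Pow(Add(Pow(M, 2), Pow(O, 2)), Rational(1, 2))))
Add(Function('t')(Function('z')(-35), -668), Mul(-1, -4554479)) = Add(Mul(Rational(1, 5), Pow(Add(Pow(-668, 2), Pow(Pow(Add(1, -35), Rational(1, 2)), 2)), Rational(1, 2))), Mul(-1, -4554479)) = Add(Mul(Rational(1, 5), Pow(Add(446224, Pow(Pow(-34, Rational(1, 2)), 2)), Rational(1, 2))), 4554479) = Add(Mul(Rational(1, 5), Pow(Add(446224, Pow(Mul(I, Pow(34, Rational(1, 2))), 2)), Rational(1, 2))), 4554479) = Add(Mul(Rational(1, 5), Pow(Add(446224, -34), Rational(1, 2))), 4554479) = Add(Mul(Rational(1, 5), Pow(446190, Rational(1, 2))), 4554479) = Add(4554479, Mul(Rational(1, 5), Pow(446190, Rational(1, 2))))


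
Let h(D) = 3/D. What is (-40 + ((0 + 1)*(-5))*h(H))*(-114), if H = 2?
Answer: 5415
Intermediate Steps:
(-40 + ((0 + 1)*(-5))*h(H))*(-114) = (-40 + ((0 + 1)*(-5))*(3/2))*(-114) = (-40 + (1*(-5))*(3*(½)))*(-114) = (-40 - 5*3/2)*(-114) = (-40 - 15/2)*(-114) = -95/2*(-114) = 5415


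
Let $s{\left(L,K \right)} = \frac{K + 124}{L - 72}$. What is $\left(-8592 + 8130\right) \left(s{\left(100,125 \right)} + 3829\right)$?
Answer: $- \frac{3546213}{2} \approx -1.7731 \cdot 10^{6}$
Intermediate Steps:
$s{\left(L,K \right)} = \frac{124 + K}{-72 + L}$
$\left(-8592 + 8130\right) \left(s{\left(100,125 \right)} + 3829\right) = \left(-8592 + 8130\right) \left(\frac{124 + 125}{-72 + 100} + 3829\right) = - 462 \left(\frac{1}{28} \cdot 249 + 3829\right) = - 462 \left(\frac{249}{28} + 3829\right) = \left(-462\right) \frac{107461}{28} = - \frac{3546213}{2}$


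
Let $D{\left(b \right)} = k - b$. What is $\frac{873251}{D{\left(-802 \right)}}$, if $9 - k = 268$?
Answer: $\frac{873251}{543} \approx 1608.2$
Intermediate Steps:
$k = -259$ ($k = 9 - 268 = -259$)
$D{\left(b \right)} = -259 - b$
$\frac{873251}{D{\left(-802 \right)}} = \frac{873251}{-259 - -802} = \frac{873251}{-259 + 802} = \frac{873251}{543}$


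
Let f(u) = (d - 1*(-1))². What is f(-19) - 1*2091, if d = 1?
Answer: -2087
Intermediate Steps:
f(u) = 4 (f(u) = (1 - 1*(-1))² = (1 + 1)² = 2² = 4)
f(-19) - 1*2091 = 4 - 1*2091 = 4 - 2091 = -2087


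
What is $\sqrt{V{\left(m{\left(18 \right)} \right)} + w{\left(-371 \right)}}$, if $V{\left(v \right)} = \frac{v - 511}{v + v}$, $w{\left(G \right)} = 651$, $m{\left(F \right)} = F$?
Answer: $\frac{\sqrt{22943}}{6} \approx 25.245$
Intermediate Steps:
$V{\left(v \right)} = \frac{-511 + v}{2 v}$
$\sqrt{V{\left(m{\left(18 \right)} \right)} + w{\left(-371 \right)}} = \sqrt{\frac{-511 + 18}{2 \cdot 18} + 651} = \sqrt{\frac{1}{2} \cdot \frac{1}{18} \left(-493\right) + 651} = \sqrt{- \frac{493}{36} + 651} = \sqrt{\frac{22943}{36}} = \frac{\sqrt{22943}}{6}$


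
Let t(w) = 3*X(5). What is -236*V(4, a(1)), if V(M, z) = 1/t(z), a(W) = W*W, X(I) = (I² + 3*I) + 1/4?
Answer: -944/483 ≈ -1.9545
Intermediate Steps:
X(I) = ¼ + I² + 3*I (X(I) = (I² + 3*I) + ¼ = ¼ + I² + 3*I)
t(w) = 483/4 (t(w) = 3*(¼ + 5² + 3*5) = 3*(¼ + 25 + 15) = 3*(161/4) = 483/4)
a(W) = W²
V(M, z) = 4/483 (V(M, z) = 1/(483/4) = 4/483)
-236*V(4, a(1)) = -236*4/483 = -944/483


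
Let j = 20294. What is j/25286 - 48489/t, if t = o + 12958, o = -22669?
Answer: 237194648/40925391 ≈ 5.7958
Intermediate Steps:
t = -9711 (t = -22669 + 12958 = -9711)
j/25286 - 48489/t = 20294/25286 - 48489/(-9711) = 20294*(1/25286) - 48489*(-1/9711) = 10147/12643 + 16163/3237 = 237194648/40925391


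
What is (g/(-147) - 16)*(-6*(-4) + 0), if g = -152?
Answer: -17600/49 ≈ -359.18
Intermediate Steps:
(g/(-147) - 16)*(-6*(-4) + 0) = (-152/(-147) - 16)*(-6*(-4) + 0) = (-152*(-1/147) - 16)*(24 + 0) = (152/147 - 16)*24 = -2200/147*24 = -17600/49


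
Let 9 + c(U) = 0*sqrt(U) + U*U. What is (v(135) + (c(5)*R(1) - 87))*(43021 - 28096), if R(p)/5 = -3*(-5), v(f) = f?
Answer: 18626400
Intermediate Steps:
R(p) = 75 (R(p) = 5*(-3*(-5)) = 5*15 = 75)
c(U) = -9 + U**2 (c(U) = -9 + (0*sqrt(U) + U*U) = -9 + (0 + U**2) = -9 + U**2)
(v(135) + (c(5)*R(1) - 87))*(43021 - 28096) = (135 + ((-9 + 5**2)*75 - 87))*(43021 - 28096) = (135 + ((-9 + 25)*75 - 87))*14925 = (135 + (16*75 - 87))*14925 = (135 + (1200 - 87))*14925 = (135 + 1113)*14925 = 1248*14925 = 18626400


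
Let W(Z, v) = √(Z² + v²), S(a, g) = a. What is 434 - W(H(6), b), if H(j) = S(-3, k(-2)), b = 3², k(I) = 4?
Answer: 434 - 3*√10 ≈ 424.51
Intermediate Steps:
b = 9
H(j) = -3
434 - W(H(6), b) = 434 - √((-3)² + 9²) = 434 - √(9 + 81) = 434 - √90 = 434 - 3*√10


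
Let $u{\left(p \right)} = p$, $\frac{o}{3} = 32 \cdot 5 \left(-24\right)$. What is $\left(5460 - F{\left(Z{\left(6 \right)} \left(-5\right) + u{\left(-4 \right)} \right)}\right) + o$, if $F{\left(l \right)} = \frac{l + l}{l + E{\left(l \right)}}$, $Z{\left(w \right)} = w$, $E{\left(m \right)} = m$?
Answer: $-6061$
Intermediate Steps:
$o = -11520$ ($o = 3 \cdot 32 \cdot 5 \left(-24\right) = 3 \cdot 160 \left(-24\right) = 3 \left(-3840\right) = -11520$)
$F{\left(l \right)} = 1$ ($F{\left(l \right)} = \frac{l + l}{l + l} = \frac{2 l}{2 l} = 2 l \frac{1}{2 l} = 1$)
$\left(5460 - F{\left(Z{\left(6 \right)} \left(-5\right) + u{\left(-4 \right)} \right)}\right) + o = \left(5460 - 1\right) - 11520 = 5459 - 11520 = -6061$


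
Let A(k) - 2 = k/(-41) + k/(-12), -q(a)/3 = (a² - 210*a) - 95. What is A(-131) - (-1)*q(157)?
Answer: 12429943/492 ≈ 25264.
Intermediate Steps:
q(a) = 285 - 3*a² + 630*a (q(a) = -3*((a² - 210*a) - 95) = -3*(-95 + a² - 210*a) = 285 - 3*a² + 630*a)
A(k) = 2 - 53*k/492 (A(k) = 2 + (k/(-41) + k/(-12)) = 2 + (k*(-1/41) + k*(-1/12)) = 2 + (-k/41 - k/12) = 2 - 53*k/492)
A(-131) - (-1)*q(157) = (2 - 53/492*(-131)) - (-1)*(285 - 3*157² + 630*157) = (2 + 6943/492) - (-1)*(285 - 3*24649 + 98910) = 7927/492 - (-1)*(285 - 73947 + 98910) = 7927/492 - (-1)*25248 = 7927/492 - 1*(-25248) = 7927/492 + 25248 = 12429943/492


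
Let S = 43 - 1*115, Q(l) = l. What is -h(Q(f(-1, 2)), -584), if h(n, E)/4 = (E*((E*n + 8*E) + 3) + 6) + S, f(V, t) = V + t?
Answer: -12270744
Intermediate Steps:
S = -72 (S = 43 - 115 = -72)
h(n, E) = -264 + 4*E*(3 + 8*E + E*n) (h(n, E) = 4*((E*((E*n + 8*E) + 3) + 6) - 72) = 4*((E*((8*E + E*n) + 3) + 6) - 72) = 4*((E*(3 + 8*E + E*n) + 6) - 72) = 4*((6 + E*(3 + 8*E + E*n)) - 72) = 4*(-66 + E*(3 + 8*E + E*n)) = -264 + 4*E*(3 + 8*E + E*n))
-h(Q(f(-1, 2)), -584) = -(-264 + 12*(-584) + 32*(-584)² + 4*(-1 + 2)*(-584)²) = -(-264 - 7008 + 32*341056 + 4*1*341056) = -(-264 - 7008 + 10913792 + 1364224) = -1*12270744 = -12270744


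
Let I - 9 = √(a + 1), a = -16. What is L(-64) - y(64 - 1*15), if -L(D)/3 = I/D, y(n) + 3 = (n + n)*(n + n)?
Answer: -614437/64 + 3*I*√15/64 ≈ -9600.6 + 0.18155*I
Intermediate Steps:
y(n) = -3 + 4*n² (y(n) = -3 + (n + n)*(n + n) = -3 + (2*n)*(2*n) = -3 + 4*n²)
I = 9 + I*√15 (I = 9 + √(-16 + 1) = 9 + √(-15) = 9 + I*√15 ≈ 9.0 + 3.873*I)
L(D) = -3*(9 + I*√15)/D
L(-64) - y(64 - 1*15) = 3*(-9 - I*√15)/(-64) - (-3 + 4*(64 - 1*15)²) = 3*(-1/64)*(-9 - I*√15) - (-3 + 4*(64 - 15)²) = (27/64 + 3*I*√15/64) - (-3 + 4*49²) = (27/64 + 3*I*√15/64) - (-3 + 4*2401) = (27/64 + 3*I*√15/64) - (-3 + 9604) = (27/64 + 3*I*√15/64) - 1*9601 = (27/64 + 3*I*√15/64) - 9601 = -614437/64 + 3*I*√15/64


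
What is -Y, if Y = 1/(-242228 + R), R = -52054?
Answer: 1/294282 ≈ 3.3981e-6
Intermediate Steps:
Y = -1/294282 (Y = 1/(-242228 - 52054) = 1/(-294282) = -1/294282 ≈ -3.3981e-6)
-Y = -1*(-1/294282) = 1/294282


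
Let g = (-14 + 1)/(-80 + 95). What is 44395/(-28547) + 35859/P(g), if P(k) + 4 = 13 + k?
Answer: 15349586905/3482734 ≈ 4407.3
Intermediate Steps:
g = -13/15 ≈ -0.86667
P(k) = 9 + k (P(k) = -4 + (13 + k) = 9 + k)
44395/(-28547) + 35859/P(g) = 44395/(-28547) + 35859/(9 - 13/15) = 44395*(-1/28547) + 35859/(122/15) = -44395/28547 + 35859*(15/122) = -44395/28547 + 537885/122 = 15349586905/3482734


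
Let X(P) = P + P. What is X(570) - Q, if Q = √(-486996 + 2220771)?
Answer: 1140 - 5*√69351 ≈ -176.73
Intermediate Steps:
Q = 5*√69351 (Q = √1733775 = 5*√69351 ≈ 1316.7)
X(P) = 2*P
X(570) - Q = 2*570 - 5*√69351 = 1140 - 5*√69351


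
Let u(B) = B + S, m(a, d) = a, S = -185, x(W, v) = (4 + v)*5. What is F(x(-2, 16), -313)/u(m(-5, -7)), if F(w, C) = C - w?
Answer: 413/190 ≈ 2.1737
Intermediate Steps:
x(W, v) = 20 + 5*v
u(B) = -185 + B (u(B) = B - 185 = -185 + B)
F(x(-2, 16), -313)/u(m(-5, -7)) = (-313 - (20 + 5*16))/(-185 - 5) = (-313 - (20 + 80))/(-190) = (-313 - 1*100)*(-1/190) = (-313 - 100)*(-1/190) = -413*(-1/190) = 413/190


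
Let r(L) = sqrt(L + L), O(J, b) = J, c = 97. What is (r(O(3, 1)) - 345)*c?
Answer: -33465 + 97*sqrt(6) ≈ -33227.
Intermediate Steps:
r(L) = sqrt(2)*sqrt(L) (r(L) = sqrt(2*L) = sqrt(2)*sqrt(L))
(r(O(3, 1)) - 345)*c = (sqrt(2)*sqrt(3) - 345)*97 = (sqrt(6) - 345)*97 = (-345 + sqrt(6))*97 = -33465 + 97*sqrt(6)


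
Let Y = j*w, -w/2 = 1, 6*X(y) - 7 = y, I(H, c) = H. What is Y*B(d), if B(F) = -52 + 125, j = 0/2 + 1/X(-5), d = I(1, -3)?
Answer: -438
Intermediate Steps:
X(y) = 7/6 + y/6
w = -2 (w = -2*1 = -2)
d = 1
j = 3 (j = 0/2 + 1/(7/6 + (1/6)*(-5)) = 0*(1/2) + 1/(7/6 - 5/6) = 0 + 1/(1/3) = 0 + 1*3 = 0 + 3 = 3)
B(F) = 73
Y = -6 (Y = 3*(-2) = -6)
Y*B(d) = -6*73 = -438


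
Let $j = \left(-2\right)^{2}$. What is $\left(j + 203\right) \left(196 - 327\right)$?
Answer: $-27117$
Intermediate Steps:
$j = 4$
$\left(j + 203\right) \left(196 - 327\right) = \left(4 + 203\right) \left(196 - 327\right) = 207 \left(-131\right) = -27117$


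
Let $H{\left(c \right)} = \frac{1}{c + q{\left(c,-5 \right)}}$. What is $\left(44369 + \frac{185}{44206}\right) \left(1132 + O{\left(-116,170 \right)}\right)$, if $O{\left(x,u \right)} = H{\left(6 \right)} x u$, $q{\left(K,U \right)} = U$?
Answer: $- \frac{18229030393506}{22103} \approx -8.2473 \cdot 10^{8}$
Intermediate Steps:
$H{\left(c \right)} = \frac{1}{-5 + c}$ ($H{\left(c \right)} = \frac{1}{c - 5} = \frac{1}{-5 + c}$)
$O{\left(x,u \right)} = u x$ ($O{\left(x,u \right)} = \frac{x u}{-5 + 6} = \frac{u x}{1} = 1 u x = u x$)
$\left(44369 + \frac{185}{44206}\right) \left(1132 + O{\left(-116,170 \right)}\right) = \left(44369 + \frac{185}{44206}\right) \left(1132 + 170 \left(-116\right)\right) = \left(44369 + 185 \cdot \frac{1}{44206}\right) \left(1132 - 19720\right) = \left(44369 + \frac{185}{44206}\right) \left(-18588\right) = \frac{1961376199}{44206} \left(-18588\right) = - \frac{18229030393506}{22103}$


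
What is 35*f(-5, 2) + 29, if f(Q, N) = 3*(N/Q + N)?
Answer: 197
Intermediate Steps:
f(Q, N) = 3*N + 3*N/Q (f(Q, N) = 3*(N + N/Q) = 3*N + 3*N/Q)
35*f(-5, 2) + 29 = 35*(3*2*(1 - 5)/(-5)) + 29 = 35*(3*2*(-⅕)*(-4)) + 29 = 35*(24/5) + 29 = 168 + 29 = 197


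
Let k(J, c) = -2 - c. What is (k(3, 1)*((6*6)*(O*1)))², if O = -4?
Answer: 186624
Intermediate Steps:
(k(3, 1)*((6*6)*(O*1)))² = ((-2 - 1*1)*((6*6)*(-4*1)))² = ((-2 - 1)*(36*(-4)))² = (-3*(-144))² = 432² = 186624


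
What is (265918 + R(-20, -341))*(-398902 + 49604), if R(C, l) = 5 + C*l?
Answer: -95268584414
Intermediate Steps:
(265918 + R(-20, -341))*(-398902 + 49604) = (265918 + (5 - 20*(-341)))*(-398902 + 49604) = (265918 + (5 + 6820))*(-349298) = (265918 + 6825)*(-349298) = 272743*(-349298) = -95268584414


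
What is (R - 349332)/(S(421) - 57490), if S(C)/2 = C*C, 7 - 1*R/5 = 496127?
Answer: -707483/74248 ≈ -9.5286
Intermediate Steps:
R = -2480600 (R = 35 - 5*496127 = 35 - 2480635 = -2480600)
S(C) = 2*C² (S(C) = 2*(C*C) = 2*C²)
(R - 349332)/(S(421) - 57490) = (-2480600 - 349332)/(2*421² - 57490) = -2829932/(2*177241 - 57490) = -2829932/(354482 - 57490) = -2829932/296992 = -2829932*1/296992 = -707483/74248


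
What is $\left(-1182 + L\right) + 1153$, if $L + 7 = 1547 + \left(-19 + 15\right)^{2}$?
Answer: $1527$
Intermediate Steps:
$L = 1556$ ($L = -7 + \left(1547 + \left(-19 + 15\right)^{2}\right) = -7 + \left(1547 + \left(-4\right)^{2}\right) = -7 + \left(1547 + 16\right) = -7 + 1563 = 1556$)
$\left(-1182 + L\right) + 1153 = \left(-1182 + 1556\right) + 1153 = 374 + 1153 = 1527$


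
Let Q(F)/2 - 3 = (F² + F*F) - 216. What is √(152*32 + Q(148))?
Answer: √92054 ≈ 303.40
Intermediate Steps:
Q(F) = -426 + 4*F² (Q(F) = 6 + 2*((F² + F*F) - 216) = 6 + 2*((F² + F²) - 216) = 6 + 2*(2*F² - 216) = 6 + 2*(-216 + 2*F²) = 6 + (-432 + 4*F²) = -426 + 4*F²)
√(152*32 + Q(148)) = √(152*32 + (-426 + 4*148²)) = √(4864 + (-426 + 4*21904)) = √(4864 + (-426 + 87616)) = √(4864 + 87190) = √92054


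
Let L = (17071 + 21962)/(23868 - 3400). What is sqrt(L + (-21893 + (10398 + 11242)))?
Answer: I*sqrt(26298161407)/10234 ≈ 15.846*I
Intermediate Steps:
L = 39033/20468 ≈ 1.9070
sqrt(L + (-21893 + (10398 + 11242))) = sqrt(39033/20468 + (-21893 + (10398 + 11242))) = sqrt(39033/20468 + (-21893 + 21640)) = sqrt(39033/20468 - 253) = sqrt(-5139371/20468) = I*sqrt(26298161407)/10234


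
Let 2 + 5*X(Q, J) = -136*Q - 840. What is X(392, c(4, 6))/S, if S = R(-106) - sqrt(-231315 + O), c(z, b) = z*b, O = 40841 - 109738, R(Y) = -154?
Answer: 189539/36810 - 27077*I*sqrt(75053)/404910 ≈ 5.1491 - 18.32*I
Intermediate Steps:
O = -68897
c(z, b) = b*z
X(Q, J) = -842/5 - 136*Q/5 (X(Q, J) = -2/5 + (-136*Q - 840)/5 = -2/5 + (-840 - 136*Q)/5 = -2/5 + (-168 - 136*Q/5) = -842/5 - 136*Q/5)
S = -154 - 2*I*sqrt(75053) (S = -154 - sqrt(-231315 - 68897) = -154 - sqrt(-300212) = -154 - 2*I*sqrt(75053) ≈ -154.0 - 547.92*I)
X(392, c(4, 6))/S = (-842/5 - 136/5*392)/(-154 - 2*I*sqrt(75053)) = (-842/5 - 53312/5)/(-154 - 2*I*sqrt(75053)) = -54154/(5*(-154 - 2*I*sqrt(75053)))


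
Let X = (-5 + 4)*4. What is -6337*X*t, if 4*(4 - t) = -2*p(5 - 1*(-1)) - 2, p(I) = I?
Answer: 190110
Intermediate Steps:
X = -4 (X = -1*4 = -4)
t = 15/2 (t = 4 - (-2*(5 - 1*(-1)) - 2)/4 = 4 - (-2*(5 + 1) - 2)/4 = 4 - (-2*6 - 2)/4 = 4 - (-12 - 2)/4 = 4 - ¼*(-14) = 4 + 7/2 = 15/2 ≈ 7.5000)
-6337*X*t = -(-25348)*15/2 = -6337*(-30) = 190110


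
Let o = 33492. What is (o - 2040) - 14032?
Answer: 17420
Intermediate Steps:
(o - 2040) - 14032 = (33492 - 2040) - 14032 = 31452 - 14032 = 17420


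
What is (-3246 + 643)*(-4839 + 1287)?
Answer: 9245856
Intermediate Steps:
(-3246 + 643)*(-4839 + 1287) = -2603*(-3552) = 9245856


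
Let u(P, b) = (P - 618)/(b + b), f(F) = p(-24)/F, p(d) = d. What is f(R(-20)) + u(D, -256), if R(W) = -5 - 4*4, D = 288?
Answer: 3203/1792 ≈ 1.7874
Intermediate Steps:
R(W) = -21 (R(W) = -5 - 16 = -21)
f(F) = -24/F
u(P, b) = (-618 + P)/(2*b) (u(P, b) = (-618 + P)/((2*b)) = (-618 + P)*(1/(2*b)) = (-618 + P)/(2*b))
f(R(-20)) + u(D, -256) = -24/(-21) + (½)*(-618 + 288)/(-256) = -24*(-1/21) + (½)*(-1/256)*(-330) = 8/7 + 165/256 = 3203/1792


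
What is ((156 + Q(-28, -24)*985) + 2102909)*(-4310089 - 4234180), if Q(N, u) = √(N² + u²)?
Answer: -17969153084485 - 33664419860*√85 ≈ -1.8280e+13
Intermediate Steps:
((156 + Q(-28, -24)*985) + 2102909)*(-4310089 - 4234180) = ((156 + √((-28)² + (-24)²)*985) + 2102909)*(-4310089 - 4234180) = ((156 + √(784 + 576)*985) + 2102909)*(-8544269) = ((156 + √1360*985) + 2102909)*(-8544269) = ((156 + (4*√85)*985) + 2102909)*(-8544269) = ((156 + 3940*√85) + 2102909)*(-8544269) = (2103065 + 3940*√85)*(-8544269) = -17969153084485 - 33664419860*√85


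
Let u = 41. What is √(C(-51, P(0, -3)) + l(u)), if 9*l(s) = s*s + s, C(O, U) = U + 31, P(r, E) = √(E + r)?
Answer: √(2001 + 9*I*√3)/3 ≈ 14.911 + 0.05808*I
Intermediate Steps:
C(O, U) = 31 + U
l(s) = s/9 + s²/9 (l(s) = (s*s + s)/9 = (s² + s)/9 = (s + s²)/9 = s/9 + s²/9)
√(C(-51, P(0, -3)) + l(u)) = √((31 + √(-3 + 0)) + (⅑)*41*(1 + 41)) = √((31 + √(-3)) + (⅑)*41*42) = √((31 + I*√3) + 574/3) = √(667/3 + I*√3)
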